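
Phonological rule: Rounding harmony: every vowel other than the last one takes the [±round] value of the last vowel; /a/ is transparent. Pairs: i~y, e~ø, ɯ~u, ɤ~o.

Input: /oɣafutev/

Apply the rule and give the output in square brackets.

[ɤɣafɯtev]

/o/ harmonizes with /e/ ([-round]) → [ɤ]
/u/ harmonizes with /e/ ([-round]) → [ɯ]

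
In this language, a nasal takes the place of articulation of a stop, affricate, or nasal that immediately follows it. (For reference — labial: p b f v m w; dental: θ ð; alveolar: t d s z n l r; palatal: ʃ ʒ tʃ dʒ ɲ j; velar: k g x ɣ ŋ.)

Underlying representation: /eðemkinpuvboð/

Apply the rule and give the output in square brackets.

/m/ before /k/ (velar) → [ŋ]
/n/ before /p/ (labial) → [m]

[eðeŋkimpuvboð]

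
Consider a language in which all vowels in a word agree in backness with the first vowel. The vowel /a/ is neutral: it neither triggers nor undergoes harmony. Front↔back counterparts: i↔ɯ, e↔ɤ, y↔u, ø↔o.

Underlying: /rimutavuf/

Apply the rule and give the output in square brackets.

[rimytavyf]

/u/ harmonizes with /i/ ([-back]) → [y]
/u/ harmonizes with /i/ ([-back]) → [y]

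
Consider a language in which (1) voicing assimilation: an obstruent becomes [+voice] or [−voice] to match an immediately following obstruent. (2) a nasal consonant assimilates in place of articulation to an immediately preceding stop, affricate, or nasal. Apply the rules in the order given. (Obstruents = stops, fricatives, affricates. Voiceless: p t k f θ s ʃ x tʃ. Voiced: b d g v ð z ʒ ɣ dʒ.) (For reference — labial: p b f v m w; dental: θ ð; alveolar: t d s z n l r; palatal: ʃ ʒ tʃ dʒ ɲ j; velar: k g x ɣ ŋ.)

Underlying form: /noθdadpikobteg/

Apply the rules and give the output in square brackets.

[noðdatpikopteg]

Rule 1: /θ/ before /d/ (voiced) → [ð]
Rule 1: /d/ before /p/ (voiceless) → [t]
Rule 1: /b/ before /t/ (voiceless) → [p]
After rule 1: noðdatpikopteg
Rule 2: no segment meets the rule's conditions; no change.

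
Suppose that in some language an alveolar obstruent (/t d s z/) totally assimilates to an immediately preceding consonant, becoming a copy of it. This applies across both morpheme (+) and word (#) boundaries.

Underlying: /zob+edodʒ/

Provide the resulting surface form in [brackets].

[zob+edodʒ]

no segment meets the rule's conditions; no change.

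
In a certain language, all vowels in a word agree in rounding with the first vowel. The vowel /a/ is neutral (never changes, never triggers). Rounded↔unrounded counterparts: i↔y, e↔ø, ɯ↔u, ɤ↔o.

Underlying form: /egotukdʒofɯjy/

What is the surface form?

[egɤtɯkdʒɤfɯji]

/o/ harmonizes with /e/ ([-round]) → [ɤ]
/u/ harmonizes with /e/ ([-round]) → [ɯ]
/o/ harmonizes with /e/ ([-round]) → [ɤ]
/y/ harmonizes with /e/ ([-round]) → [i]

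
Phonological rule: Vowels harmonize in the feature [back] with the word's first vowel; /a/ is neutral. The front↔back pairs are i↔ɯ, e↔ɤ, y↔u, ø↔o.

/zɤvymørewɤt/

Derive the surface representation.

/y/ harmonizes with /ɤ/ ([+back]) → [u]
/ø/ harmonizes with /ɤ/ ([+back]) → [o]
/e/ harmonizes with /ɤ/ ([+back]) → [ɤ]

[zɤvumorɤwɤt]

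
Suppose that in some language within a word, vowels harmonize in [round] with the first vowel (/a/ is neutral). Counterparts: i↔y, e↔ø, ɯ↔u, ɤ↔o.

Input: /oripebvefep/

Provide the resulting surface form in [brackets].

[orypøbvøføp]

/i/ harmonizes with /o/ ([+round]) → [y]
/e/ harmonizes with /o/ ([+round]) → [ø]
/e/ harmonizes with /o/ ([+round]) → [ø]
/e/ harmonizes with /o/ ([+round]) → [ø]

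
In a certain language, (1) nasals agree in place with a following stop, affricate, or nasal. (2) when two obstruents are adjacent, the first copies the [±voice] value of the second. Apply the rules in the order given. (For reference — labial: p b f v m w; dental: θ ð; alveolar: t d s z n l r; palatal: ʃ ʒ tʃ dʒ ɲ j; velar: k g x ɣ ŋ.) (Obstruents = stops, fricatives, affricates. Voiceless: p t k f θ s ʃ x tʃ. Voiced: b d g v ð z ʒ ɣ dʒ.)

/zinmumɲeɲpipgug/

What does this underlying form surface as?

Rule 1: /n/ before /m/ (labial) → [m]
Rule 1: /m/ before /ɲ/ (palatal) → [ɲ]
Rule 1: /ɲ/ before /p/ (labial) → [m]
After rule 1: zimmuɲɲempipgug
Rule 2: /p/ before /g/ (voiced) → [b]

[zimmuɲɲempibgug]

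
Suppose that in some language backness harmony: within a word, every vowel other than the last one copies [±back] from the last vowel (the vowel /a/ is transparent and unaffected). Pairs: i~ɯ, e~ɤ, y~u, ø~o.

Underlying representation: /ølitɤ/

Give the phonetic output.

/ø/ harmonizes with /ɤ/ ([+back]) → [o]
/i/ harmonizes with /ɤ/ ([+back]) → [ɯ]

[olɯtɤ]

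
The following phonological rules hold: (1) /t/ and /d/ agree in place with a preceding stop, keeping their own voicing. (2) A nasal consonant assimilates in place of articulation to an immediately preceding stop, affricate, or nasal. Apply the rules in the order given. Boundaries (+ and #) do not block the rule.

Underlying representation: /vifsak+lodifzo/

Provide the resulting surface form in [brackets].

[vifsak+lodifzo]

Rule 1: no segment meets the rule's conditions; no change.
After rule 1: vifsak+lodifzo
Rule 2: no segment meets the rule's conditions; no change.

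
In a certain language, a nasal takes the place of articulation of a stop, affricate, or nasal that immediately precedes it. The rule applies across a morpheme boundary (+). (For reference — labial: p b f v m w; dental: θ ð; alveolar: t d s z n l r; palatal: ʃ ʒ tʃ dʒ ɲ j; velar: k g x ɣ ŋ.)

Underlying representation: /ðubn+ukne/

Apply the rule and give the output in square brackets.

[ðubm+ukŋe]

/n/ after /b/ (labial) → [m]
/n/ after /k/ (velar) → [ŋ]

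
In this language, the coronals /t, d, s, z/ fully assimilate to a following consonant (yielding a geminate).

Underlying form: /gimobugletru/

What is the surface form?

[gimobuglerru]

/t/ before /r/ → [r] (total assimilation)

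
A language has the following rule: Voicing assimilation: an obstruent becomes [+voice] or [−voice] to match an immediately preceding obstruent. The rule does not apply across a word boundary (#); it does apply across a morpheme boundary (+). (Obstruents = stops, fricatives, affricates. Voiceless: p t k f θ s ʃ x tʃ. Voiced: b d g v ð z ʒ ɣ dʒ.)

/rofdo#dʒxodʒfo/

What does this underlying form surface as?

[rofto#dʒɣodʒvo]

/d/ after /f/ (voiceless) → [t]
/x/ after /dʒ/ (voiced) → [ɣ]
/f/ after /dʒ/ (voiced) → [v]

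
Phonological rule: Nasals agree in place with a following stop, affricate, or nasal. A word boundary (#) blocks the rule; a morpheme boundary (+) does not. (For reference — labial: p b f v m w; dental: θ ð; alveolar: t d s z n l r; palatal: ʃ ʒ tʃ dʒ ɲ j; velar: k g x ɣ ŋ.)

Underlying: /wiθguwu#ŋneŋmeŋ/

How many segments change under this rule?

/ŋ/ before /n/ (alveolar) → [n]
/ŋ/ before /m/ (labial) → [m]
2 segments change.

2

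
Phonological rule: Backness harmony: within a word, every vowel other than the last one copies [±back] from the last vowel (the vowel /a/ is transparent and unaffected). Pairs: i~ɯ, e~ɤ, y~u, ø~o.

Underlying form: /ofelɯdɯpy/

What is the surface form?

/o/ harmonizes with /y/ ([-back]) → [ø]
/ɯ/ harmonizes with /y/ ([-back]) → [i]
/ɯ/ harmonizes with /y/ ([-back]) → [i]

[øfelidipy]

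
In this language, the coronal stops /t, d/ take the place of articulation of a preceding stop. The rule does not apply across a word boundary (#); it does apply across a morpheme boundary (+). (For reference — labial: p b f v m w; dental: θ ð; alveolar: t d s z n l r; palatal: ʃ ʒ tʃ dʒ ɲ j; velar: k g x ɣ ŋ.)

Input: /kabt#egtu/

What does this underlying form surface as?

[kabp#egku]

/t/ after /b/ (labial) → [p]
/t/ after /g/ (velar) → [k]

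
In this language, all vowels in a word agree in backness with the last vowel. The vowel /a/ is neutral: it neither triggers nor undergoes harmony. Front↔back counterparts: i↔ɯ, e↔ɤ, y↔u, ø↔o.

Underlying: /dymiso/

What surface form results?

/y/ harmonizes with /o/ ([+back]) → [u]
/i/ harmonizes with /o/ ([+back]) → [ɯ]

[dumɯso]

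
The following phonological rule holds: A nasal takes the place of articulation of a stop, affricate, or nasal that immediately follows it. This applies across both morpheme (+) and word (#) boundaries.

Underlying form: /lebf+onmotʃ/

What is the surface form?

[lebf+ommotʃ]

/n/ before /m/ (labial) → [m]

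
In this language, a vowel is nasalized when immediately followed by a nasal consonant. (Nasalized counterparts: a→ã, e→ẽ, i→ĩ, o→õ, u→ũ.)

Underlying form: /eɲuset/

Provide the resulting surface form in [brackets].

[ẽɲuset]

/e/ before nasal /ɲ/ → [ẽ]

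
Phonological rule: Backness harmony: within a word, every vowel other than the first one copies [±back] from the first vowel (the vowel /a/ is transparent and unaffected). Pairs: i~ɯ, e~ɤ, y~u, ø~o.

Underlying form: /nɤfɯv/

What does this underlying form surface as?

no segment meets the rule's conditions; no change.

[nɤfɯv]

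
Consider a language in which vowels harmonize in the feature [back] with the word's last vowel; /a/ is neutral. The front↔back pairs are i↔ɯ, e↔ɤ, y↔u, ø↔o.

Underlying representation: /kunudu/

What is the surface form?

no segment meets the rule's conditions; no change.

[kunudu]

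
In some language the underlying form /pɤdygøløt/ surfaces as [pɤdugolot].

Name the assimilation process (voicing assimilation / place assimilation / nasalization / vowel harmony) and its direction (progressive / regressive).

vowel harmony, progressive

/y/→[u] /ø/→[o] /ø/→[o].
Vowels agree with the first vowel, so the harmony is progressive.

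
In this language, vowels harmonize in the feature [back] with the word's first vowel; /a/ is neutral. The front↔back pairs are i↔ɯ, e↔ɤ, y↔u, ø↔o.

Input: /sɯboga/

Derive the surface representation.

[sɯboga]

no segment meets the rule's conditions; no change.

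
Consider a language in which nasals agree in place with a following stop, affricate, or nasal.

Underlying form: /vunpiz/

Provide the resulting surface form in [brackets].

[vumpiz]

/n/ before /p/ (labial) → [m]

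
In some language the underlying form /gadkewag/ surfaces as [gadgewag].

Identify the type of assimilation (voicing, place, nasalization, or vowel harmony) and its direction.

voicing assimilation, progressive

/k/→[g].
Each target copies a feature from the preceding segment, so the direction is progressive.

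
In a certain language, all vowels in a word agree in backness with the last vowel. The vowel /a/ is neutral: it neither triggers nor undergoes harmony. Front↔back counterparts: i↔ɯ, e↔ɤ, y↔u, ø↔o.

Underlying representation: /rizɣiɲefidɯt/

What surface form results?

[rɯzɣɯɲɤfɯdɯt]

/i/ harmonizes with /ɯ/ ([+back]) → [ɯ]
/i/ harmonizes with /ɯ/ ([+back]) → [ɯ]
/e/ harmonizes with /ɯ/ ([+back]) → [ɤ]
/i/ harmonizes with /ɯ/ ([+back]) → [ɯ]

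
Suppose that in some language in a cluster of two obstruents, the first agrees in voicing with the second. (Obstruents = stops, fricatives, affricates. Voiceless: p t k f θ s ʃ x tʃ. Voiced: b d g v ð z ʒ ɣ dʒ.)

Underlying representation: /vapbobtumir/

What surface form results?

[vabboptumir]

/p/ before /b/ (voiced) → [b]
/b/ before /t/ (voiceless) → [p]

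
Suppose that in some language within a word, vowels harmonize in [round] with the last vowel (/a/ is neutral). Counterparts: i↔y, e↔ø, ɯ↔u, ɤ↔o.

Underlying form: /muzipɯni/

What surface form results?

[mɯzipɯni]

/u/ harmonizes with /i/ ([-round]) → [ɯ]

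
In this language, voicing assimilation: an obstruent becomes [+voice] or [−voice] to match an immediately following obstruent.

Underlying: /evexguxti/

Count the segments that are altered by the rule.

1

/x/ before /g/ (voiced) → [ɣ]
1 segment changes.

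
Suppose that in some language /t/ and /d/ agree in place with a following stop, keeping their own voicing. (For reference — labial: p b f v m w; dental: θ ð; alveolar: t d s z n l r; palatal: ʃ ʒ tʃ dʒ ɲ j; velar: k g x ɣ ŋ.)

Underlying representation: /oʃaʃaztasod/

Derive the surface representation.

no segment meets the rule's conditions; no change.

[oʃaʃaztasod]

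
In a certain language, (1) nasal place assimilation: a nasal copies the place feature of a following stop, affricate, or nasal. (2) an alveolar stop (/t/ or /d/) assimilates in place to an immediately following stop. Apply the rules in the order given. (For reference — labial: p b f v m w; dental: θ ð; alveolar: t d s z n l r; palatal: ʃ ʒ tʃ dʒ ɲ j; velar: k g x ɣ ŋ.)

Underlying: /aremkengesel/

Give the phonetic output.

Rule 1: /m/ before /k/ (velar) → [ŋ]
Rule 1: /n/ before /g/ (velar) → [ŋ]
After rule 1: areŋkeŋgesel
Rule 2: no segment meets the rule's conditions; no change.

[areŋkeŋgesel]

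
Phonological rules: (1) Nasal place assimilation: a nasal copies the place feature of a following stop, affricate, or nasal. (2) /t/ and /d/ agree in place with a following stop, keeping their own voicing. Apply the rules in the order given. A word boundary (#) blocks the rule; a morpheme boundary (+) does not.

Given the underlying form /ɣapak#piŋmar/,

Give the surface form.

Rule 1: /ŋ/ before /m/ (labial) → [m]
After rule 1: ɣapak#pimmar
Rule 2: no segment meets the rule's conditions; no change.

[ɣapak#pimmar]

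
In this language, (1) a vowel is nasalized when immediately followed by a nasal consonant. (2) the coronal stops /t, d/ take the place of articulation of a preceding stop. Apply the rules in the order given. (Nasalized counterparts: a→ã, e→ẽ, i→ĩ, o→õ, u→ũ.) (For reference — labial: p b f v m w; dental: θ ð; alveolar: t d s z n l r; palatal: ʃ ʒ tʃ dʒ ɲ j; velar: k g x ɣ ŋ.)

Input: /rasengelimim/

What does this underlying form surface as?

[rasẽngelĩmĩm]

Rule 1: /e/ before nasal /n/ → [ẽ]
Rule 1: /i/ before nasal /m/ → [ĩ]
Rule 1: /i/ before nasal /m/ → [ĩ]
After rule 1: rasẽngelĩmĩm
Rule 2: no segment meets the rule's conditions; no change.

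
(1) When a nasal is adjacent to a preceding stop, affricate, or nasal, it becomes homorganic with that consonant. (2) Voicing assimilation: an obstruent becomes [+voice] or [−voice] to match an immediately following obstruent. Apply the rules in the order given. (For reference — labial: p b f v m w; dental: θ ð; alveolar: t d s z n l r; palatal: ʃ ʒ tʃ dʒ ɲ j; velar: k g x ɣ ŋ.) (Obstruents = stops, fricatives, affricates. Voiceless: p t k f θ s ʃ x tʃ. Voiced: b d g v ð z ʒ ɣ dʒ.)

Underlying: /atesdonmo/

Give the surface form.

Rule 1: /m/ after /n/ (alveolar) → [n]
After rule 1: atesdonno
Rule 2: /s/ before /d/ (voiced) → [z]

[atezdonno]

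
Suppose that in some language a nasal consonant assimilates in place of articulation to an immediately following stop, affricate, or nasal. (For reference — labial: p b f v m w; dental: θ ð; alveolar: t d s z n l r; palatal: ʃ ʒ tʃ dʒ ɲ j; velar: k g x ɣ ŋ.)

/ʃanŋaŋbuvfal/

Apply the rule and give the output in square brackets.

[ʃaŋŋambuvfal]

/n/ before /ŋ/ (velar) → [ŋ]
/ŋ/ before /b/ (labial) → [m]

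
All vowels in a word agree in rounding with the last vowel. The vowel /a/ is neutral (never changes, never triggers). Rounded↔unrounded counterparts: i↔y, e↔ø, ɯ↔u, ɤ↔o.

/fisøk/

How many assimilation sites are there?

/i/ harmonizes with /ø/ ([+round]) → [y]
1 segment changes.

1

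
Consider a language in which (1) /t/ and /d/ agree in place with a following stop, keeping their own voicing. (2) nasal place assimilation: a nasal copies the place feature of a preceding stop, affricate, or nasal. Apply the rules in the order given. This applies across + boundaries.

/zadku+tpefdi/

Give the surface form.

[zagku+ppefdi]

Rule 1: /d/ before /k/ (velar) → [g]
Rule 1: /t/ before /p/ (labial) → [p]
After rule 1: zagku+ppefdi
Rule 2: no segment meets the rule's conditions; no change.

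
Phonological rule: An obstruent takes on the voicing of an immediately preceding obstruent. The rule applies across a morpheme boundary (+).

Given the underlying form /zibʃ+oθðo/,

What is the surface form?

[zibʒ+oθθo]

/ʃ/ after /b/ (voiced) → [ʒ]
/ð/ after /θ/ (voiceless) → [θ]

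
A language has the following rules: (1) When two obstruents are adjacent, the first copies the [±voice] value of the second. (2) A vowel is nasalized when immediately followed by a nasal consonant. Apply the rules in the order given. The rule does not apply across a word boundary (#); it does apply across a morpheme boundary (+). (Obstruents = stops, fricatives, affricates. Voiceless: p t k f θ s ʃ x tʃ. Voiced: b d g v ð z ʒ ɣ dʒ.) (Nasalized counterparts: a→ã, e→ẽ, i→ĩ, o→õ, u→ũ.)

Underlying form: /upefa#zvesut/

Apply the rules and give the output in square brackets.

Rule 1: no segment meets the rule's conditions; no change.
After rule 1: upefa#zvesut
Rule 2: no segment meets the rule's conditions; no change.

[upefa#zvesut]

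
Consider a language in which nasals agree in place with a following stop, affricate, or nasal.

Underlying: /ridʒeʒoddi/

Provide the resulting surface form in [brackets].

no segment meets the rule's conditions; no change.

[ridʒeʒoddi]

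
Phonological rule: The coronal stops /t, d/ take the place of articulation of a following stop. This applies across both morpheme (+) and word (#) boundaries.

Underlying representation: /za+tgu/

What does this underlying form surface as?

[za+kgu]

/t/ before /g/ (velar) → [k]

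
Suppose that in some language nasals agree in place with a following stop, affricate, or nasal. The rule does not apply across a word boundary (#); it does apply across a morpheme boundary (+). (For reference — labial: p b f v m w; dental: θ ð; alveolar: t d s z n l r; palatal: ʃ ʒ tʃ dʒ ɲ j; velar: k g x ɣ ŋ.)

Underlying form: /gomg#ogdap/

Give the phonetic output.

/m/ before /g/ (velar) → [ŋ]

[goŋg#ogdap]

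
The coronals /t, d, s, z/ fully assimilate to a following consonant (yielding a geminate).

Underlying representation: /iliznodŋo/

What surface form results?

/z/ before /n/ → [n] (total assimilation)
/d/ before /ŋ/ → [ŋ] (total assimilation)

[ilinnoŋŋo]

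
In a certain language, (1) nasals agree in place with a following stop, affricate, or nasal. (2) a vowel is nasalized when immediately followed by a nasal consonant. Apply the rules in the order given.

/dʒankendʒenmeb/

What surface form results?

[dʒãŋkẽɲdʒẽmmeb]

Rule 1: /n/ before /k/ (velar) → [ŋ]
Rule 1: /n/ before /dʒ/ (palatal) → [ɲ]
Rule 1: /n/ before /m/ (labial) → [m]
After rule 1: dʒaŋkeɲdʒemmeb
Rule 2: /a/ before nasal /ŋ/ → [ã]
Rule 2: /e/ before nasal /ɲ/ → [ẽ]
Rule 2: /e/ before nasal /m/ → [ẽ]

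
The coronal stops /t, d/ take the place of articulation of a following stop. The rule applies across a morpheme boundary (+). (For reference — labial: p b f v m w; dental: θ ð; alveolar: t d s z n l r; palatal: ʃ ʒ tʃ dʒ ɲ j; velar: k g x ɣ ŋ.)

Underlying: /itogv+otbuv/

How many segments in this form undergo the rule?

1

/t/ before /b/ (labial) → [p]
1 segment changes.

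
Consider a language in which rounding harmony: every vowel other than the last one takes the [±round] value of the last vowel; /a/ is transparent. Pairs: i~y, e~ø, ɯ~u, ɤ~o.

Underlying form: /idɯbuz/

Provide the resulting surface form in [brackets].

[ydubuz]

/i/ harmonizes with /u/ ([+round]) → [y]
/ɯ/ harmonizes with /u/ ([+round]) → [u]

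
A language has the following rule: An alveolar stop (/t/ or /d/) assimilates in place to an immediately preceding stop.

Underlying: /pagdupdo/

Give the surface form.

[paggupbo]

/d/ after /g/ (velar) → [g]
/d/ after /p/ (labial) → [b]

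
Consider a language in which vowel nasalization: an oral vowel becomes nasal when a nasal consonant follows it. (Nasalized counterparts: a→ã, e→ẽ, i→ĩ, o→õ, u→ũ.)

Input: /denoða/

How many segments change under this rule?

1

/e/ before nasal /n/ → [ẽ]
1 segment changes.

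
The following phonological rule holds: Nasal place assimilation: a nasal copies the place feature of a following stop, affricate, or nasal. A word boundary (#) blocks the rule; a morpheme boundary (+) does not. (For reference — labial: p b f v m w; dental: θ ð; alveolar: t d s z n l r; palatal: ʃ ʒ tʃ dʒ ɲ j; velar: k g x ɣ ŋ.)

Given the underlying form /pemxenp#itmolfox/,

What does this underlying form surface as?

[pemxemp#itmolfox]

/n/ before /p/ (labial) → [m]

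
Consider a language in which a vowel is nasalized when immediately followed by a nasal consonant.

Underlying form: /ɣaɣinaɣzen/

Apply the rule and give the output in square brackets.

[ɣaɣĩnaɣzẽn]

/i/ before nasal /n/ → [ĩ]
/e/ before nasal /n/ → [ẽ]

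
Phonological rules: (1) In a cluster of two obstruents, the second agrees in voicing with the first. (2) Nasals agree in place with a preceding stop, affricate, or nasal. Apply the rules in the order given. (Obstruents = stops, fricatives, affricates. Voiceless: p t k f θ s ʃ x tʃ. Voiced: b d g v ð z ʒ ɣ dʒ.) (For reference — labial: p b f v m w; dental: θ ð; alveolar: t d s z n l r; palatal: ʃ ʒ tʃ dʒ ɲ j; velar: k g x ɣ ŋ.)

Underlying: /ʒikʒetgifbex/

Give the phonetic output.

Rule 1: /ʒ/ after /k/ (voiceless) → [ʃ]
Rule 1: /g/ after /t/ (voiceless) → [k]
Rule 1: /b/ after /f/ (voiceless) → [p]
After rule 1: ʒikʃetkifpex
Rule 2: no segment meets the rule's conditions; no change.

[ʒikʃetkifpex]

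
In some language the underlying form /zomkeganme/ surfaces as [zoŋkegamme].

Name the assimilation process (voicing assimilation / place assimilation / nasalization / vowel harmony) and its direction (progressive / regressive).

/m/→[ŋ] /n/→[m].
Each target copies a feature from the following segment, so the direction is regressive.

place assimilation, regressive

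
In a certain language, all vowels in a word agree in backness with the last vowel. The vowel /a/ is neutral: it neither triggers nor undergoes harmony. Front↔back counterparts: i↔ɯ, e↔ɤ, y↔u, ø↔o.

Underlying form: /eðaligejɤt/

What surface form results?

[ɤðalɯgɤjɤt]

/e/ harmonizes with /ɤ/ ([+back]) → [ɤ]
/i/ harmonizes with /ɤ/ ([+back]) → [ɯ]
/e/ harmonizes with /ɤ/ ([+back]) → [ɤ]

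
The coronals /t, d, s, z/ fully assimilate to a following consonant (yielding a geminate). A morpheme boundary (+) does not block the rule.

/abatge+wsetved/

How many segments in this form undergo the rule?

2

/t/ before /g/ → [g] (total assimilation)
/t/ before /v/ → [v] (total assimilation)
2 segments change.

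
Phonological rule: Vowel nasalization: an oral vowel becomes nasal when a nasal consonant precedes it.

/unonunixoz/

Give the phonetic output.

[unõnũnĩxoz]

/o/ after nasal /n/ → [õ]
/u/ after nasal /n/ → [ũ]
/i/ after nasal /n/ → [ĩ]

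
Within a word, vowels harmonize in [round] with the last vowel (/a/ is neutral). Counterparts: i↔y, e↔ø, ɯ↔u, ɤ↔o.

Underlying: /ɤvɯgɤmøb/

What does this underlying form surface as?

[ovugomøb]

/ɤ/ harmonizes with /ø/ ([+round]) → [o]
/ɯ/ harmonizes with /ø/ ([+round]) → [u]
/ɤ/ harmonizes with /ø/ ([+round]) → [o]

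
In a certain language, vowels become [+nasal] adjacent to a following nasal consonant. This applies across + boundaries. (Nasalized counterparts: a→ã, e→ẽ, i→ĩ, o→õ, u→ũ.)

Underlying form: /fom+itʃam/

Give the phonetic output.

/o/ before nasal /m/ → [õ]
/a/ before nasal /m/ → [ã]

[fõm+itʃãm]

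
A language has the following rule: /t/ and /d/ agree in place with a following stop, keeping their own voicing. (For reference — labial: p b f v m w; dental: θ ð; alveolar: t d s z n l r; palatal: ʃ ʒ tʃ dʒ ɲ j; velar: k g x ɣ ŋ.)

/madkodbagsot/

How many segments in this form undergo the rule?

2

/d/ before /k/ (velar) → [g]
/d/ before /b/ (labial) → [b]
2 segments change.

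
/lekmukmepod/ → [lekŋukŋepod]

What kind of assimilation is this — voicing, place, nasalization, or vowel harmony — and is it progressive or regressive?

place assimilation, progressive

/m/→[ŋ] /m/→[ŋ].
Each target copies a feature from the preceding segment, so the direction is progressive.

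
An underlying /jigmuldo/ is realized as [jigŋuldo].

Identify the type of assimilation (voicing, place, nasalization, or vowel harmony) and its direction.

place assimilation, progressive

/m/→[ŋ].
Each target copies a feature from the preceding segment, so the direction is progressive.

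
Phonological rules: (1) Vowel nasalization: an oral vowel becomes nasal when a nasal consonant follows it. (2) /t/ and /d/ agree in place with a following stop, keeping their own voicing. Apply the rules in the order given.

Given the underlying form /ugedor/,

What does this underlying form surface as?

[ugedor]

Rule 1: no segment meets the rule's conditions; no change.
After rule 1: ugedor
Rule 2: no segment meets the rule's conditions; no change.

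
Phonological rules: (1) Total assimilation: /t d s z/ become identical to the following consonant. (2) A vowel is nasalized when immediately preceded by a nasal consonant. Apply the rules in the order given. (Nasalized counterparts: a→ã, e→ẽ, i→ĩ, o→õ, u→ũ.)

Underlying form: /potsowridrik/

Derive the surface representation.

Rule 1: /t/ before /s/ → [s] (total assimilation)
Rule 1: /d/ before /r/ → [r] (total assimilation)
After rule 1: possowrirrik
Rule 2: no segment meets the rule's conditions; no change.

[possowrirrik]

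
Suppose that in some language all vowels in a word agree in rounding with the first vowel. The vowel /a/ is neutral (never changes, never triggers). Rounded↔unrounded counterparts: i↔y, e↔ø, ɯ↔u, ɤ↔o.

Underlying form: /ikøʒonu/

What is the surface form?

[ikeʒɤnɯ]

/ø/ harmonizes with /i/ ([-round]) → [e]
/o/ harmonizes with /i/ ([-round]) → [ɤ]
/u/ harmonizes with /i/ ([-round]) → [ɯ]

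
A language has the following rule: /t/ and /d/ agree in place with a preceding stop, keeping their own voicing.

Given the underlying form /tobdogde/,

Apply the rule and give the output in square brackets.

[tobbogge]

/d/ after /b/ (labial) → [b]
/d/ after /g/ (velar) → [g]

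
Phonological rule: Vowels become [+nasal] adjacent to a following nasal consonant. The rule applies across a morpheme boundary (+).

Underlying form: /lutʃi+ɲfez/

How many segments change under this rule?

/i/ before nasal /ɲ/ → [ĩ]
1 segment changes.

1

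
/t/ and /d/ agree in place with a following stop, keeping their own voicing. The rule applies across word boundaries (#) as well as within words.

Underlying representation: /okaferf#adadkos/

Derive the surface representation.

/d/ before /k/ (velar) → [g]

[okaferf#adagkos]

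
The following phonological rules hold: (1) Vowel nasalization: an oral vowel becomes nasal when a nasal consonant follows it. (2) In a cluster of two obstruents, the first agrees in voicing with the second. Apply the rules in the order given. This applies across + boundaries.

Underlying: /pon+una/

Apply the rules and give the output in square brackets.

[põn+ũna]

Rule 1: /o/ before nasal /n/ → [õ]
Rule 1: /u/ before nasal /n/ → [ũ]
After rule 1: põn+ũna
Rule 2: no segment meets the rule's conditions; no change.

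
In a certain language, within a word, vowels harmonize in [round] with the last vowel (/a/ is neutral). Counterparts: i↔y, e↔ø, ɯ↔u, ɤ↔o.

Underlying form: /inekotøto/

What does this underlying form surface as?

[ynøkotøto]

/i/ harmonizes with /o/ ([+round]) → [y]
/e/ harmonizes with /o/ ([+round]) → [ø]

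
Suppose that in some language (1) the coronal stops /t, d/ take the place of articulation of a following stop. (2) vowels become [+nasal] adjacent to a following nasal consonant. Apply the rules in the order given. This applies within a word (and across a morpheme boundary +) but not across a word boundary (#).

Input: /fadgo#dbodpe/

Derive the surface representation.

Rule 1: /d/ before /g/ (velar) → [g]
Rule 1: /d/ before /b/ (labial) → [b]
Rule 1: /d/ before /p/ (labial) → [b]
After rule 1: faggo#bbobpe
Rule 2: no segment meets the rule's conditions; no change.

[faggo#bbobpe]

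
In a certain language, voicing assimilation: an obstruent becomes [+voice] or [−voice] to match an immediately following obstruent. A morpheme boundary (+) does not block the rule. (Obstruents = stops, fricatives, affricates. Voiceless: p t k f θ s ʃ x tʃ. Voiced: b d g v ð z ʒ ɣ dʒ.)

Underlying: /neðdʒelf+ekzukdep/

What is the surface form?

/k/ before /z/ (voiced) → [g]
/k/ before /d/ (voiced) → [g]

[neðdʒelf+egzugdep]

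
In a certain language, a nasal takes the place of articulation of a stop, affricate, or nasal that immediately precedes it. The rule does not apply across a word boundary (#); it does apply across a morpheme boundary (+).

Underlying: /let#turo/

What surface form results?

[let#turo]

no segment meets the rule's conditions; no change.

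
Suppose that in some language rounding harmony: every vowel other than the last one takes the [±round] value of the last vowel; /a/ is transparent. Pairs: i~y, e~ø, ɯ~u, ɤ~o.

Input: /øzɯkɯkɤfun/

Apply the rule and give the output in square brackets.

/ɯ/ harmonizes with /u/ ([+round]) → [u]
/ɯ/ harmonizes with /u/ ([+round]) → [u]
/ɤ/ harmonizes with /u/ ([+round]) → [o]

[øzukukofun]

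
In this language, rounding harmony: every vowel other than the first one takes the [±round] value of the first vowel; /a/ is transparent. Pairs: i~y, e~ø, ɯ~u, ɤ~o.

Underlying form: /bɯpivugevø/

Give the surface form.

/u/ harmonizes with /ɯ/ ([-round]) → [ɯ]
/ø/ harmonizes with /ɯ/ ([-round]) → [e]

[bɯpivɯgeve]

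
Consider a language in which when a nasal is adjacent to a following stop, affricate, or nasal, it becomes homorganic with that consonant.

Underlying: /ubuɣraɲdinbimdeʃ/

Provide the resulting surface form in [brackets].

/ɲ/ before /d/ (alveolar) → [n]
/n/ before /b/ (labial) → [m]
/m/ before /d/ (alveolar) → [n]

[ubuɣrandimbindeʃ]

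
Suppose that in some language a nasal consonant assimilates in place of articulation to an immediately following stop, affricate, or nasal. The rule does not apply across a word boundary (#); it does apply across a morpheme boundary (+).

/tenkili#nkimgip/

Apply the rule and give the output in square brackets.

/n/ before /k/ (velar) → [ŋ]
/n/ before /k/ (velar) → [ŋ]
/m/ before /g/ (velar) → [ŋ]

[teŋkili#ŋkiŋgip]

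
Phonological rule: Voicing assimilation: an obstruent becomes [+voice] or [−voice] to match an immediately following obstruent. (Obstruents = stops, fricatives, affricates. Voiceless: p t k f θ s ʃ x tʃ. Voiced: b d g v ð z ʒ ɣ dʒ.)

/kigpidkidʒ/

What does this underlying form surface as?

/g/ before /p/ (voiceless) → [k]
/d/ before /k/ (voiceless) → [t]

[kikpitkidʒ]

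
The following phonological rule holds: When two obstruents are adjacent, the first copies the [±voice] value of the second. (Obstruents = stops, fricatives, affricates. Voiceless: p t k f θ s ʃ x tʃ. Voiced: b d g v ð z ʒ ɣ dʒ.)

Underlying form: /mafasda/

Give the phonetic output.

[mafazda]

/s/ before /d/ (voiced) → [z]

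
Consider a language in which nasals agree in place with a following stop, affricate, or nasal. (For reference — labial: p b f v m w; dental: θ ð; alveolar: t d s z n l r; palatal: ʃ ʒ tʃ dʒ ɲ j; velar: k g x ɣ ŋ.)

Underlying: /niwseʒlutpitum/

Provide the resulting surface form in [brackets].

[niwseʒlutpitum]

no segment meets the rule's conditions; no change.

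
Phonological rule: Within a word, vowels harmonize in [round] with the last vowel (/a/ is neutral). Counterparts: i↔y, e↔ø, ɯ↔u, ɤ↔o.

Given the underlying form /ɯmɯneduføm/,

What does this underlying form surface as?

[umunøduføm]

/ɯ/ harmonizes with /ø/ ([+round]) → [u]
/ɯ/ harmonizes with /ø/ ([+round]) → [u]
/e/ harmonizes with /ø/ ([+round]) → [ø]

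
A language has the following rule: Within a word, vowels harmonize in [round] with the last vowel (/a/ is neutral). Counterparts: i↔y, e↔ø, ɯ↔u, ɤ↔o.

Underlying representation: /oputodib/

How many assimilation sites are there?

/o/ harmonizes with /i/ ([-round]) → [ɤ]
/u/ harmonizes with /i/ ([-round]) → [ɯ]
/o/ harmonizes with /i/ ([-round]) → [ɤ]
3 segments change.

3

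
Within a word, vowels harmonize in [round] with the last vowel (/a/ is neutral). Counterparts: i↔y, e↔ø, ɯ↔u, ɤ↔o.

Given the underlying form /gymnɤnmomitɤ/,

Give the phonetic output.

[gimnɤnmɤmitɤ]

/y/ harmonizes with /ɤ/ ([-round]) → [i]
/o/ harmonizes with /ɤ/ ([-round]) → [ɤ]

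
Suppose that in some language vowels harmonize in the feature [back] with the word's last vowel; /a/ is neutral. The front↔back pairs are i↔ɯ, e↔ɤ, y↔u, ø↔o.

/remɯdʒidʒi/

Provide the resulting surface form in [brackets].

/ɯ/ harmonizes with /i/ ([-back]) → [i]

[remidʒidʒi]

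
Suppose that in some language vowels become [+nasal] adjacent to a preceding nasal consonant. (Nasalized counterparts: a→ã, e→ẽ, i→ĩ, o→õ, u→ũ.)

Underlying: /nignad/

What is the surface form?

[nĩgnãd]

/i/ after nasal /n/ → [ĩ]
/a/ after nasal /n/ → [ã]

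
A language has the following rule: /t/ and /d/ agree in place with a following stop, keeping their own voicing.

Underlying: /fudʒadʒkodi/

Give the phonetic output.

[fudʒadʒkodi]

no segment meets the rule's conditions; no change.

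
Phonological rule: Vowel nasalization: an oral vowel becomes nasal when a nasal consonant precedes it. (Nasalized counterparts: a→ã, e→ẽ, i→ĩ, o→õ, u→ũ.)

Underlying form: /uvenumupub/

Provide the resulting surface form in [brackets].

[uvenũmũpub]

/u/ after nasal /n/ → [ũ]
/u/ after nasal /m/ → [ũ]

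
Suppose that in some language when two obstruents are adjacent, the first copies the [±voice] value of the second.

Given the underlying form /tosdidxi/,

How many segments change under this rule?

2

/s/ before /d/ (voiced) → [z]
/d/ before /x/ (voiceless) → [t]
2 segments change.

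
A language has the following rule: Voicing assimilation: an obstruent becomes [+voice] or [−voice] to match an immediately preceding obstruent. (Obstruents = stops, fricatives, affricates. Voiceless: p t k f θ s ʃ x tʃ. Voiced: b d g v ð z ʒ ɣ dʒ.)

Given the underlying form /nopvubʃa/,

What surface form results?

/v/ after /p/ (voiceless) → [f]
/ʃ/ after /b/ (voiced) → [ʒ]

[nopfubʒa]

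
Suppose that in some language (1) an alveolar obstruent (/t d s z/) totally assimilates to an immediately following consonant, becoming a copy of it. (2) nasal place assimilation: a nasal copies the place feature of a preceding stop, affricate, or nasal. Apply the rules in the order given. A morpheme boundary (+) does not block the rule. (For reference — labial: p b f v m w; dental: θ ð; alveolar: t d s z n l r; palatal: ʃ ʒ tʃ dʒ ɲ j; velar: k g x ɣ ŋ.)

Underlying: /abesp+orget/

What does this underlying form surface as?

Rule 1: /s/ before /p/ → [p] (total assimilation)
After rule 1: abepp+orget
Rule 2: no segment meets the rule's conditions; no change.

[abepp+orget]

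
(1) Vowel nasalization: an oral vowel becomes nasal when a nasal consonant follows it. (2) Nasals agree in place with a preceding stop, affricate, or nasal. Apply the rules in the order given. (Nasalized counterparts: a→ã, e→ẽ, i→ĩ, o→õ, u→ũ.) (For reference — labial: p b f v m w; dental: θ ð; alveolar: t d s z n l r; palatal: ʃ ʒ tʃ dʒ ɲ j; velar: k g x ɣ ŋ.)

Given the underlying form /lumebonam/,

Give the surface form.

[lũmebõnãm]

Rule 1: /u/ before nasal /m/ → [ũ]
Rule 1: /o/ before nasal /n/ → [õ]
Rule 1: /a/ before nasal /m/ → [ã]
After rule 1: lũmebõnãm
Rule 2: no segment meets the rule's conditions; no change.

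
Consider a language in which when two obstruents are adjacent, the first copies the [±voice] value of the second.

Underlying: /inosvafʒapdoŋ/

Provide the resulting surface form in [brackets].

/s/ before /v/ (voiced) → [z]
/f/ before /ʒ/ (voiced) → [v]
/p/ before /d/ (voiced) → [b]

[inozvavʒabdoŋ]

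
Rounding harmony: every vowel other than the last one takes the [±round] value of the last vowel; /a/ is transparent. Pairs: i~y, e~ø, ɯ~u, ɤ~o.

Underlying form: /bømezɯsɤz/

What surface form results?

[bemezɯsɤz]

/ø/ harmonizes with /ɤ/ ([-round]) → [e]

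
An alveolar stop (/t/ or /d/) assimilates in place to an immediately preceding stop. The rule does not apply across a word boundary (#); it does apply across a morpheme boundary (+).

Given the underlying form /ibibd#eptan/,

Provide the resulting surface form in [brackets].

/d/ after /b/ (labial) → [b]
/t/ after /p/ (labial) → [p]

[ibibb#eppan]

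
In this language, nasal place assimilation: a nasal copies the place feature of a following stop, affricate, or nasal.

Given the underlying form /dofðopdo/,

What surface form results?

[dofðopdo]

no segment meets the rule's conditions; no change.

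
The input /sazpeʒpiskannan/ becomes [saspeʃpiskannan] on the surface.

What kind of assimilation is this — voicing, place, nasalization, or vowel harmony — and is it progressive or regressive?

/z/→[s] /ʒ/→[ʃ].
Each target copies a feature from the following segment, so the direction is regressive.

voicing assimilation, regressive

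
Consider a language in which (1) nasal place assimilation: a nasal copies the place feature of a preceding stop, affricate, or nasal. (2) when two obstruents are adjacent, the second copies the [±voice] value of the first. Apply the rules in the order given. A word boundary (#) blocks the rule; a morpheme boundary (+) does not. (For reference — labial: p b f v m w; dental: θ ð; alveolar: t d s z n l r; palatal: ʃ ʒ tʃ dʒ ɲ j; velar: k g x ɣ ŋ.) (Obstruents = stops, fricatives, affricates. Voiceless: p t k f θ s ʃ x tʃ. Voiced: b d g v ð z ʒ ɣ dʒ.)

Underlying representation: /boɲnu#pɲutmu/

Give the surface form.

Rule 1: /n/ after /ɲ/ (palatal) → [ɲ]
Rule 1: /ɲ/ after /p/ (labial) → [m]
Rule 1: /m/ after /t/ (alveolar) → [n]
After rule 1: boɲɲu#pmutnu
Rule 2: no segment meets the rule's conditions; no change.

[boɲɲu#pmutnu]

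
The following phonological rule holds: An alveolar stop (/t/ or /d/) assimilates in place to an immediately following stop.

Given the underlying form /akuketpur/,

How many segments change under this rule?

1

/t/ before /p/ (labial) → [p]
1 segment changes.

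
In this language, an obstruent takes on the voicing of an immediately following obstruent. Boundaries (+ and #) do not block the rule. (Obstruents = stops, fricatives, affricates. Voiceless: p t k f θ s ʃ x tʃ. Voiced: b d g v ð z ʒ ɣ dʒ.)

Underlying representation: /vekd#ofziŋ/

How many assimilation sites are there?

/k/ before /d/ (voiced) → [g]
/f/ before /z/ (voiced) → [v]
2 segments change.

2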